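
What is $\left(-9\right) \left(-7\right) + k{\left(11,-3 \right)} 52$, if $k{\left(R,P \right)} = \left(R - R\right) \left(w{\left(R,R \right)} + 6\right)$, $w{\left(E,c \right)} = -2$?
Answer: $63$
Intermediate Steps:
$k{\left(R,P \right)} = 0$ ($k{\left(R,P \right)} = \left(R - R\right) \left(-2 + 6\right) = 0 \cdot 4 = 0$)
$\left(-9\right) \left(-7\right) + k{\left(11,-3 \right)} 52 = \left(-9\right) \left(-7\right) + 0 \cdot 52 = 63 + 0 = 63$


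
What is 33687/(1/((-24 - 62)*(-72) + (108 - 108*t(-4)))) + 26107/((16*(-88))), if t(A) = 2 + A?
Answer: 309062298629/1408 ≈ 2.1950e+8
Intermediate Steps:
33687/(1/((-24 - 62)*(-72) + (108 - 108*t(-4)))) + 26107/((16*(-88))) = 33687/(1/((-24 - 62)*(-72) + (108 - 108*(2 - 4)))) + 26107/((16*(-88))) = 33687/(1/(-86*(-72) + (108 - 108*(-2)))) + 26107/(-1408) = 33687/(1/(6192 + (108 + 216))) + 26107*(-1/1408) = 33687/(1/(6192 + 324)) - 26107/1408 = 33687/(1/6516) - 26107/1408 = 33687*6516 - 26107/1408 = 219504492 - 26107/1408 = 309062298629/1408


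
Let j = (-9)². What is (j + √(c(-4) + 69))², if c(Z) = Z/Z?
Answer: (81 + √70)² ≈ 7986.4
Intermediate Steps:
c(Z) = 1
j = 81
(j + √(c(-4) + 69))² = (81 + √(1 + 69))² = (81 + √70)²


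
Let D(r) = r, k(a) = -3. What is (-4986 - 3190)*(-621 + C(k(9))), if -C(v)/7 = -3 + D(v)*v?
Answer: 5420688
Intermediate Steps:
C(v) = 21 - 7*v**2 (C(v) = -7*(-3 + v*v) = -7*(-3 + v**2) = 21 - 7*v**2)
(-4986 - 3190)*(-621 + C(k(9))) = (-4986 - 3190)*(-621 + (21 - 7*(-3)**2)) = -8176*(-621 + (21 - 7*9)) = -8176*(-621 + (21 - 63)) = -8176*(-621 - 42) = -8176*(-663) = 5420688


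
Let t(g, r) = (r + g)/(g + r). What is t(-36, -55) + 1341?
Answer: 1342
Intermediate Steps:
t(g, r) = 1 (t(g, r) = (g + r)/(g + r) = 1)
t(-36, -55) + 1341 = 1 + 1341 = 1342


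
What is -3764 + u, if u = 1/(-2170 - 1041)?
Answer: -12086205/3211 ≈ -3764.0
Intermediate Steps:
u = -1/3211 (u = 1/(-3211) = -1/3211 ≈ -0.00031143)
-3764 + u = -3764 - 1/3211 = -12086205/3211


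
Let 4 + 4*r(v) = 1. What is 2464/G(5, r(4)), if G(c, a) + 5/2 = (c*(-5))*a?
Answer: 9856/65 ≈ 151.63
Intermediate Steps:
r(v) = -3/4 (r(v) = -1 + (1/4)*1 = -1 + 1/4 = -3/4)
G(c, a) = -5/2 - 5*a*c (G(c, a) = -5/2 + (c*(-5))*a = -5/2 + (-5*c)*a = -5/2 - 5*a*c)
2464/G(5, r(4)) = 2464/(-5/2 - 5*(-3/4)*5) = 2464/(-5/2 + 75/4) = 2464/(65/4) = 2464*(4/65) = 9856/65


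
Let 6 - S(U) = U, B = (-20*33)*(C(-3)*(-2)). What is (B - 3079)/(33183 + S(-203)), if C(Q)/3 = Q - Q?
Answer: -3079/33392 ≈ -0.092208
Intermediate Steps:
C(Q) = 0 (C(Q) = 3*(Q - Q) = 3*0 = 0)
B = 0 (B = (-20*33)*(0*(-2)) = -660*0 = 0)
S(U) = 6 - U
(B - 3079)/(33183 + S(-203)) = (0 - 3079)/(33183 + (6 - 1*(-203))) = -3079/(33183 + (6 + 203)) = -3079/(33183 + 209) = -3079/33392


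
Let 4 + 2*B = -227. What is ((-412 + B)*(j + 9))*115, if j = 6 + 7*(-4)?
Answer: 1577225/2 ≈ 7.8861e+5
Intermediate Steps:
B = -231/2 (B = -2 + (1/2)*(-227) = -2 - 227/2 = -231/2 ≈ -115.50)
j = -22 (j = 6 - 28 = -22)
((-412 + B)*(j + 9))*115 = ((-412 - 231/2)*(-22 + 9))*115 = -1055/2*(-13)*115 = (13715/2)*115 = 1577225/2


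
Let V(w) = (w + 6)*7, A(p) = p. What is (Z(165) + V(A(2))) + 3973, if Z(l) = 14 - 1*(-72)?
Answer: 4115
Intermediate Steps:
V(w) = 42 + 7*w (V(w) = (6 + w)*7 = 42 + 7*w)
Z(l) = 86 (Z(l) = 14 + 72 = 86)
(Z(165) + V(A(2))) + 3973 = (86 + (42 + 7*2)) + 3973 = (86 + (42 + 14)) + 3973 = (86 + 56) + 3973 = 142 + 3973 = 4115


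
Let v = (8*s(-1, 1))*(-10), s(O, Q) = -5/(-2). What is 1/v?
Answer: -1/200 ≈ -0.0050000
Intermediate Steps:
s(O, Q) = 5/2 (s(O, Q) = -5*(-½) = 5/2)
v = -200 (v = (8*(5/2))*(-10) = 20*(-10) = -200)
1/v = 1/(-200) = -1/200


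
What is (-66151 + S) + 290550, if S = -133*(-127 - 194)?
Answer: 267092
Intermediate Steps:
S = 42693 (S = -133*(-321) = 42693)
(-66151 + S) + 290550 = (-66151 + 42693) + 290550 = -23458 + 290550 = 267092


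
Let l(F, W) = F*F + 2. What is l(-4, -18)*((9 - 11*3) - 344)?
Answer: -6624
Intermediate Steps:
l(F, W) = 2 + F² (l(F, W) = F² + 2 = 2 + F²)
l(-4, -18)*((9 - 11*3) - 344) = (2 + (-4)²)*((9 - 11*3) - 344) = (2 + 16)*((9 - 33) - 344) = 18*(-24 - 344) = 18*(-368) = -6624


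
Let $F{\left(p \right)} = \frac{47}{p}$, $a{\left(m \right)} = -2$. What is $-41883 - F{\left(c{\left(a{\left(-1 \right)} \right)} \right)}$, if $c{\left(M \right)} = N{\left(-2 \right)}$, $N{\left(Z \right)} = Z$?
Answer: $- \frac{83719}{2} \approx -41860.0$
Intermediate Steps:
$c{\left(M \right)} = -2$
$-41883 - F{\left(c{\left(a{\left(-1 \right)} \right)} \right)} = -41883 - \frac{47}{-2} = -41883 - 47 \left(- \frac{1}{2}\right) = -41883 - - \frac{47}{2} = -41883 + \frac{47}{2} = - \frac{83719}{2}$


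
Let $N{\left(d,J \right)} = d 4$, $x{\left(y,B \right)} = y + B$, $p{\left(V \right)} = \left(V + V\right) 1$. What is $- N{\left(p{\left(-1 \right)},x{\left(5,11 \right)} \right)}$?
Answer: $8$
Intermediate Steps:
$p{\left(V \right)} = 2 V$ ($p{\left(V \right)} = 2 V 1 = 2 V$)
$x{\left(y,B \right)} = B + y$
$N{\left(d,J \right)} = 4 d$
$- N{\left(p{\left(-1 \right)},x{\left(5,11 \right)} \right)} = - 4 \cdot 2 \left(-1\right) = - 4 \left(-2\right) = \left(-1\right) \left(-8\right) = 8$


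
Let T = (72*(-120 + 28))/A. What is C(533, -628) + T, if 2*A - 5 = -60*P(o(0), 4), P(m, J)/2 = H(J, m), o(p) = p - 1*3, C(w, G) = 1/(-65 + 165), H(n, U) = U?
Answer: -264887/7300 ≈ -36.286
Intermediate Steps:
C(w, G) = 1/100
o(p) = -3 + p (o(p) = p - 3 = -3 + p)
P(m, J) = 2*m
A = 365/2 (A = 5/2 + (-120*(-3 + 0))/2 = 5/2 + (-120*(-3))/2 = 5/2 + (-60*(-6))/2 = 5/2 + (½)*360 = 5/2 + 180 = 365/2 ≈ 182.50)
T = -13248/365 (T = (72*(-120 + 28))/(365/2) = (72*(-92))*(2/365) = -6624*2/365 = -13248/365 ≈ -36.296)
C(533, -628) + T = 1/100 - 13248/365 = -264887/7300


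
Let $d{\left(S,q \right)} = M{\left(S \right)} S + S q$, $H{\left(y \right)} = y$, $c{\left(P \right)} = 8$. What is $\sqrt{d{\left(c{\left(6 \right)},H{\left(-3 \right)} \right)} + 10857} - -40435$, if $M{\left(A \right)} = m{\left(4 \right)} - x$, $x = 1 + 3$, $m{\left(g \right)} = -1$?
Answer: $40435 + \sqrt{10793} \approx 40539.0$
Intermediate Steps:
$x = 4$
$M{\left(A \right)} = -5$ ($M{\left(A \right)} = -1 - 4 = -5$)
$d{\left(S,q \right)} = - 5 S + S q$
$\sqrt{d{\left(c{\left(6 \right)},H{\left(-3 \right)} \right)} + 10857} - -40435 = \sqrt{8 \left(-5 - 3\right) + 10857} - -40435 = \sqrt{8 \left(-8\right) + 10857} + 40435 = \sqrt{-64 + 10857} + 40435 = \sqrt{10793} + 40435 = 40435 + \sqrt{10793}$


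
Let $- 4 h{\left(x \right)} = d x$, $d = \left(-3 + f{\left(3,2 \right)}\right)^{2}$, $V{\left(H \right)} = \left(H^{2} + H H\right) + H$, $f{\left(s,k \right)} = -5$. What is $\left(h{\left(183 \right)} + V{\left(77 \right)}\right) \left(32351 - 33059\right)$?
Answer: $-6376956$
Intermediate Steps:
$V{\left(H \right)} = H + 2 H^{2}$ ($V{\left(H \right)} = \left(H^{2} + H^{2}\right) + H = 2 H^{2} + H = H + 2 H^{2}$)
$d = 64$ ($d = \left(-3 - 5\right)^{2} = \left(-8\right)^{2} = 64$)
$h{\left(x \right)} = - 16 x$ ($h{\left(x \right)} = - \frac{64 x}{4} = - 16 x$)
$\left(h{\left(183 \right)} + V{\left(77 \right)}\right) \left(32351 - 33059\right) = \left(\left(-16\right) 183 + 77 \left(1 + 2 \cdot 77\right)\right) \left(32351 - 33059\right) = \left(-2928 + 77 \left(1 + 154\right)\right) \left(-708\right) = \left(-2928 + 77 \cdot 155\right) \left(-708\right) = \left(-2928 + 11935\right) \left(-708\right) = 9007 \left(-708\right) = -6376956$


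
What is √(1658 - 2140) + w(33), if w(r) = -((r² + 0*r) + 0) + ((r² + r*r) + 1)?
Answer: 1090 + I*√482 ≈ 1090.0 + 21.954*I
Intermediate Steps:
w(r) = 1 + r² (w(r) = -((r² + 0) + 0) + ((r² + r²) + 1) = -(r² + 0) + (2*r² + 1) = -r² + (1 + 2*r²) = 1 + r²)
√(1658 - 2140) + w(33) = √(1658 - 2140) + (1 + 33²) = √(-482) + (1 + 1089) = I*√482 + 1090 = 1090 + I*√482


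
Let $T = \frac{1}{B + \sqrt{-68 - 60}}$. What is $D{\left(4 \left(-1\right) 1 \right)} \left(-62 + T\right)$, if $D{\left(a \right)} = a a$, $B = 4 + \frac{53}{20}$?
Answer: $\frac{32 \left(- 4960 \sqrt{2} + 4113 i\right)}{- 133 i + 160 \sqrt{2}} \approx -991.38 - 1.0511 i$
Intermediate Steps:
$B = \frac{133}{20}$ ($B = 4 + 53 \cdot \frac{1}{20} = 4 + \frac{53}{20} = \frac{133}{20} \approx 6.65$)
$D{\left(a \right)} = a^{2}$
$T = \frac{1}{\frac{133}{20} + 8 i \sqrt{2}}$ ($T = \frac{1}{\frac{133}{20} + \sqrt{-68 - 60}} = \frac{1}{\frac{133}{20} + \sqrt{-128}} = \frac{1}{\frac{133}{20} + 8 i \sqrt{2}} \approx 0.038613 - 0.065692 i$)
$D{\left(4 \left(-1\right) 1 \right)} \left(-62 + T\right) = \left(4 \left(-1\right) 1\right)^{2} \left(-62 + \left(\frac{2660}{68889} - \frac{3200 i \sqrt{2}}{68889}\right)\right) = \left(\left(-4\right) 1\right)^{2} \left(- \frac{4268458}{68889} - \frac{3200 i \sqrt{2}}{68889}\right) = \left(-4\right)^{2} \left(- \frac{4268458}{68889} - \frac{3200 i \sqrt{2}}{68889}\right) = 16 \left(- \frac{4268458}{68889} - \frac{3200 i \sqrt{2}}{68889}\right) = - \frac{68295328}{68889} - \frac{51200 i \sqrt{2}}{68889}$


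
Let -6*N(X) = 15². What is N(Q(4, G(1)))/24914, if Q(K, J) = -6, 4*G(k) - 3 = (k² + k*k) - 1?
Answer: -75/49828 ≈ -0.0015052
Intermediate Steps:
G(k) = ½ + k²/2 (G(k) = ¾ + ((k² + k*k) - 1)/4 = ¾ + ((k² + k²) - 1)/4 = ¾ + (2*k² - 1)/4 = ¾ + (-1 + 2*k²)/4 = ¾ + (-¼ + k²/2) = ½ + k²/2)
N(X) = -75/2 (N(X) = -⅙*15² = -⅙*225 = -75/2)
N(Q(4, G(1)))/24914 = -75/2/24914 = -75/2*1/24914 = -75/49828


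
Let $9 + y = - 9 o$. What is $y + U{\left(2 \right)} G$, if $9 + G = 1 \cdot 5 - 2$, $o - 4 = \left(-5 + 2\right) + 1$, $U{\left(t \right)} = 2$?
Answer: $-39$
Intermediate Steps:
$o = 2$ ($o = 4 + \left(\left(-5 + 2\right) + 1\right) = 4 + \left(-3 + 1\right) = 4 - 2 = 2$)
$G = -6$ ($G = -9 + \left(1 \cdot 5 - 2\right) = -9 + \left(5 - 2\right) = -9 + 3 = -6$)
$y = -27$ ($y = -9 - 18 = -27$)
$y + U{\left(2 \right)} G = -27 + 2 \left(-6\right) = -27 - 12 = -39$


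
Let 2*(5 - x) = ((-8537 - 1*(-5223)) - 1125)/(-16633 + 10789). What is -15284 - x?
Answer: -178693393/11688 ≈ -15289.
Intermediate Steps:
x = 54001/11688 (x = 5 - ((-8537 - 1*(-5223)) - 1125)/(2*(-16633 + 10789)) = 5 - ((-8537 + 5223) - 1125)/(2*(-5844)) = 5 - (-3314 - 1125)*(-1)/(2*5844) = 5 - (-4439)*(-1)/(2*5844) = 5 - 1/2*4439/5844 = 5 - 4439/11688 = 54001/11688 ≈ 4.6202)
-15284 - x = -15284 - 1*54001/11688 = -15284 - 54001/11688 = -178693393/11688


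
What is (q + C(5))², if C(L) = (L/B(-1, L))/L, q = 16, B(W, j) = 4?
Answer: 4225/16 ≈ 264.06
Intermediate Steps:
C(L) = ¼ (C(L) = (L/4)/L = ¼)
(q + C(5))² = (16 + ¼)² = (65/4)² = 4225/16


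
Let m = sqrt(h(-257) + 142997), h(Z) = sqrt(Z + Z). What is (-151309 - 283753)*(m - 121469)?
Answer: 52846546078 - 435062*sqrt(142997 + I*sqrt(514)) ≈ 5.2682e+10 - 13042.0*I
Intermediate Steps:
h(Z) = sqrt(2)*sqrt(Z) (h(Z) = sqrt(2*Z) = sqrt(2)*sqrt(Z))
m = sqrt(142997 + I*sqrt(514)) (m = sqrt(sqrt(2)*sqrt(-257) + 142997) = sqrt(sqrt(2)*(I*sqrt(257)) + 142997) = sqrt(I*sqrt(514) + 142997) = sqrt(142997 + I*sqrt(514)) ≈ 378.15 + 0.03*I)
(-151309 - 283753)*(m - 121469) = (-151309 - 283753)*(sqrt(142997 + I*sqrt(514)) - 121469) = -435062*(-121469 + sqrt(142997 + I*sqrt(514))) = 52846546078 - 435062*sqrt(142997 + I*sqrt(514))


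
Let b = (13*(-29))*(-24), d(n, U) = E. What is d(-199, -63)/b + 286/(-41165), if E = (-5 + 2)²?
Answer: -739081/124153640 ≈ -0.0059530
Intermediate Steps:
E = 9 (E = (-3)² = 9)
d(n, U) = 9
b = 9048 (b = -377*(-24) = 9048)
d(-199, -63)/b + 286/(-41165) = 9/9048 + 286/(-41165) = 9*(1/9048) + 286*(-1/41165) = 3/3016 - 286/41165 = -739081/124153640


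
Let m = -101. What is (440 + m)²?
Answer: 114921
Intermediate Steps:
(440 + m)² = (440 - 101)² = 339² = 114921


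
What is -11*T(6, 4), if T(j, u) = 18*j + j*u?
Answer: -1452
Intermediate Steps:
-11*T(6, 4) = -66*(18 + 4) = -66*22 = -11*132 = -1452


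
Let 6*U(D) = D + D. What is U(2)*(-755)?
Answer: -1510/3 ≈ -503.33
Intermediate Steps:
U(D) = D/3 (U(D) = (D + D)/6 = (2*D)/6 = D/3)
U(2)*(-755) = ((1/3)*2)*(-755) = (2/3)*(-755) = -1510/3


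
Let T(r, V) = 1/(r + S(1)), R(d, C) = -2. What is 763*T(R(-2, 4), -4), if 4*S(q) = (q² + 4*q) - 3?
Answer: -1526/3 ≈ -508.67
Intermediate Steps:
S(q) = -¾ + q + q²/4 (S(q) = ((q² + 4*q) - 3)/4 = (-3 + q² + 4*q)/4 = -¾ + q + q²/4)
T(r, V) = 1/(½ + r) (T(r, V) = 1/(r + (-¾ + 1 + (¼)*1²)) = 1/(r + (-¾ + 1 + (¼)*1)) = 1/(r + (-¾ + 1 + ¼)) = 1/(r + ½) = 1/(½ + r))
763*T(R(-2, 4), -4) = 763*(2/(1 + 2*(-2))) = 763*(2/(1 - 4)) = 763*(2/(-3)) = 763*(2*(-⅓)) = 763*(-⅔) = -1526/3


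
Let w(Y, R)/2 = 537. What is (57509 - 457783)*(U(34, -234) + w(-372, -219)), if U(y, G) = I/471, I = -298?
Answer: -202360922344/471 ≈ -4.2964e+8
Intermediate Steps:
w(Y, R) = 1074 (w(Y, R) = 2*537 = 1074)
U(y, G) = -298/471
(57509 - 457783)*(U(34, -234) + w(-372, -219)) = (57509 - 457783)*(-298/471 + 1074) = -400274*505556/471 = -202360922344/471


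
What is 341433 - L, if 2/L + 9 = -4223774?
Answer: 1442138901041/4223783 ≈ 3.4143e+5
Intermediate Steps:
L = -2/4223783 (L = 2/(-9 - 4223774) = 2/(-4223783) = 2*(-1/4223783) = -2/4223783 ≈ -4.7351e-7)
341433 - L = 341433 - 1*(-2/4223783) = 341433 + 2/4223783 = 1442138901041/4223783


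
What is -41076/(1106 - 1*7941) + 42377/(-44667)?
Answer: 1545094897/305298945 ≈ 5.0609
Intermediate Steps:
-41076/(1106 - 1*7941) + 42377/(-44667) = -41076/(1106 - 7941) + 42377*(-1/44667) = -41076/(-6835) - 42377/44667 = -41076*(-1/6835) - 42377/44667 = 41076/6835 - 42377/44667 = 1545094897/305298945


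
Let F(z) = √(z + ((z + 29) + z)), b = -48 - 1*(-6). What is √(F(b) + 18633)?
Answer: √(18633 + I*√97) ≈ 136.5 + 0.0361*I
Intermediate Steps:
b = -42 (b = -48 + 6 = -42)
F(z) = √(29 + 3*z) (F(z) = √(z + ((29 + z) + z)) = √(z + (29 + 2*z)) = √(29 + 3*z))
√(F(b) + 18633) = √(√(29 + 3*(-42)) + 18633) = √(√(29 - 126) + 18633) = √(√(-97) + 18633) = √(I*√97 + 18633) = √(18633 + I*√97)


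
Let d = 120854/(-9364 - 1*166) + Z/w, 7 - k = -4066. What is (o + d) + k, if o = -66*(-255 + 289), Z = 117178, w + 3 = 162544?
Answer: 1407311373248/774507865 ≈ 1817.0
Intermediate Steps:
w = 162541 (w = -3 + 162544 = 162541)
o = -2244 (o = -66*34 = -2244)
k = 4073 (k = 7 - 1*(-4066) = 7 + 4066 = 4073)
d = -9263511837/774507865 (d = 120854/(-9364 - 1*166) + 117178/162541 = 120854/(-9364 - 166) + 117178*(1/162541) = 120854/(-9530) + 117178/162541 = 120854*(-1/9530) + 117178/162541 = -60427/4765 + 117178/162541 = -9263511837/774507865 ≈ -11.961)
(o + d) + k = (-2244 - 9263511837/774507865) + 4073 = -1747259160897/774507865 + 4073 = 1407311373248/774507865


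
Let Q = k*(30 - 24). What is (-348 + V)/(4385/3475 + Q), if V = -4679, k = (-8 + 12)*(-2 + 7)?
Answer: -3493765/84277 ≈ -41.456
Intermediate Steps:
k = 20 (k = 4*5 = 20)
Q = 120 (Q = 20*(30 - 24) = 20*6 = 120)
(-348 + V)/(4385/3475 + Q) = (-348 - 4679)/(4385/3475 + 120) = -5027/(4385*(1/3475) + 120) = -5027/(877/695 + 120) = -5027/84277/695 = -5027*695/84277 = -3493765/84277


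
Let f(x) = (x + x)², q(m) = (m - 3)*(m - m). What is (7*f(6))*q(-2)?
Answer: 0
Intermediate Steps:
q(m) = 0 (q(m) = (-3 + m)*0 = 0)
f(x) = 4*x² (f(x) = (2*x)² = 4*x²)
(7*f(6))*q(-2) = (7*(4*6²))*0 = (7*(4*36))*0 = (7*144)*0 = 1008*0 = 0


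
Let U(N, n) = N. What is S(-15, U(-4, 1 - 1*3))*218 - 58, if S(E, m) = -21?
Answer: -4636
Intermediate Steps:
S(-15, U(-4, 1 - 1*3))*218 - 58 = -21*218 - 58 = -4578 - 58 = -4636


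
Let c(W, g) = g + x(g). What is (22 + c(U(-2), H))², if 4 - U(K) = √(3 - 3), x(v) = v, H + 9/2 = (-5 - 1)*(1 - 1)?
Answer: 169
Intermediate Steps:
H = -9/2 (H = -9/2 + (-5 - 1)*(1 - 1) = -9/2 - 6*0 = -9/2 + 0 = -9/2 ≈ -4.5000)
U(K) = 4 (U(K) = 4 - √(3 - 3) = 4 - √0 = 4 - 1*0 = 4 + 0 = 4)
c(W, g) = 2*g (c(W, g) = g + g = 2*g)
(22 + c(U(-2), H))² = (22 + 2*(-9/2))² = (22 - 9)² = 13² = 169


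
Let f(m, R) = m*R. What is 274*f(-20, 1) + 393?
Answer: -5087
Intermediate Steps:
f(m, R) = R*m
274*f(-20, 1) + 393 = 274*(1*(-20)) + 393 = 274*(-20) + 393 = -5480 + 393 = -5087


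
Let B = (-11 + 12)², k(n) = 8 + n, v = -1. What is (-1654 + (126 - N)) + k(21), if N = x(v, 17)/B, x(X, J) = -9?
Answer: -1490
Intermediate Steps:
B = 1 (B = 1² = 1)
N = -9 (N = -9/1 = -9*1 = -9)
(-1654 + (126 - N)) + k(21) = (-1654 + (126 - 1*(-9))) + (8 + 21) = (-1654 + (126 + 9)) + 29 = (-1654 + 135) + 29 = -1519 + 29 = -1490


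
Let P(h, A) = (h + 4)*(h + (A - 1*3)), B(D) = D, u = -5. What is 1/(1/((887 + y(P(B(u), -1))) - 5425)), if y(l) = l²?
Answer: -4457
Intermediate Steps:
P(h, A) = (4 + h)*(-3 + A + h) (P(h, A) = (4 + h)*(h + (A - 3)) = (4 + h)*(h + (-3 + A)) = (4 + h)*(-3 + A + h))
1/(1/((887 + y(P(B(u), -1))) - 5425)) = 1/(1/((887 + (-12 - 5 + (-5)² + 4*(-1) - 1*(-5))²) - 5425)) = 1/(1/((887 + (-12 - 5 + 25 - 4 + 5)²) - 5425)) = 1/(1/((887 + 9²) - 5425)) = 1/(1/((887 + 81) - 5425)) = 1/(1/(968 - 5425)) = 1/(1/(-4457)) = 1/(-1/4457) = -4457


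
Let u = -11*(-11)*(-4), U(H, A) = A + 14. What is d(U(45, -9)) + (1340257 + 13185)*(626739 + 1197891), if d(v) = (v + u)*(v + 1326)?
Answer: 2469530238911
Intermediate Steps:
U(H, A) = 14 + A
u = -484 (u = 121*(-4) = -484)
d(v) = (-484 + v)*(1326 + v) (d(v) = (v - 484)*(v + 1326) = (-484 + v)*(1326 + v))
d(U(45, -9)) + (1340257 + 13185)*(626739 + 1197891) = (-641784 + (14 - 9)**2 + 842*(14 - 9)) + (1340257 + 13185)*(626739 + 1197891) = (-641784 + 5**2 + 842*5) + 1353442*1824630 = (-641784 + 25 + 4210) + 2469530876460 = -637549 + 2469530876460 = 2469530238911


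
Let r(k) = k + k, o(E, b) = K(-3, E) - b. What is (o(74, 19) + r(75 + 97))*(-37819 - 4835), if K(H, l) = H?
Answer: -13734588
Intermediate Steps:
o(E, b) = -3 - b
r(k) = 2*k
(o(74, 19) + r(75 + 97))*(-37819 - 4835) = ((-3 - 1*19) + 2*(75 + 97))*(-37819 - 4835) = ((-3 - 19) + 2*172)*(-42654) = (-22 + 344)*(-42654) = 322*(-42654) = -13734588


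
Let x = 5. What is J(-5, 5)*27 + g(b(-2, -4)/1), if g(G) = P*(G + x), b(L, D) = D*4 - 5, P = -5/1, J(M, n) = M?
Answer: -55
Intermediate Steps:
P = -5 (P = -5*1 = -5)
b(L, D) = -5 + 4*D (b(L, D) = 4*D - 5 = -5 + 4*D)
g(G) = -25 - 5*G (g(G) = -5*(G + 5) = -5*(5 + G) = -25 - 5*G)
J(-5, 5)*27 + g(b(-2, -4)/1) = -5*27 + (-25 - 5*(-5 + 4*(-4))/1) = -135 + (-25 - 5*(-5 - 16)) = -135 + (-25 - (-105)) = -135 + (-25 - 5*(-21)) = -135 + (-25 + 105) = -135 + 80 = -55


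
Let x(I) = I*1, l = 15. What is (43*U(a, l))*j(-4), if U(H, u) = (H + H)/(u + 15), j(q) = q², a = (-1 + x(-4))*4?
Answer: -2752/3 ≈ -917.33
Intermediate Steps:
x(I) = I
a = -20 (a = (-1 - 4)*4 = -5*4 = -20)
U(H, u) = 2*H/(15 + u) (U(H, u) = (2*H)/(15 + u) = 2*H/(15 + u))
(43*U(a, l))*j(-4) = (43*(2*(-20)/(15 + 15)))*(-4)² = (43*(2*(-20)/30))*16 = (43*(2*(-20)*(1/30)))*16 = (43*(-4/3))*16 = -172/3*16 = -2752/3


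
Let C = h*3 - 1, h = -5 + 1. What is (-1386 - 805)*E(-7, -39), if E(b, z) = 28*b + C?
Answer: 457919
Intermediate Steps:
h = -4
C = -13 (C = -4*3 - 1 = -12 - 1 = -13)
E(b, z) = -13 + 28*b (E(b, z) = 28*b - 13 = -13 + 28*b)
(-1386 - 805)*E(-7, -39) = (-1386 - 805)*(-13 + 28*(-7)) = -2191*(-13 - 196) = -2191*(-209) = 457919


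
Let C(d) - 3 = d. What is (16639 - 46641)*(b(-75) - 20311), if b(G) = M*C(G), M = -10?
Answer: 587769182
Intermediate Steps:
C(d) = 3 + d
b(G) = -30 - 10*G (b(G) = -10*(3 + G) = -30 - 10*G)
(16639 - 46641)*(b(-75) - 20311) = (16639 - 46641)*((-30 - 10*(-75)) - 20311) = -30002*((-30 + 750) - 20311) = -30002*(720 - 20311) = -30002*(-19591) = 587769182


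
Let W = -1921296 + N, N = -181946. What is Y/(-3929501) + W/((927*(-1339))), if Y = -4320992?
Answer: 13628135825218/4877504904753 ≈ 2.7941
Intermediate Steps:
W = -2103242 (W = -1921296 - 181946 = -2103242)
Y/(-3929501) + W/((927*(-1339))) = -4320992/(-3929501) - 2103242/(927*(-1339)) = -4320992*(-1/3929501) - 2103242/(-1241253) = 4320992/3929501 - 2103242*(-1/1241253) = 4320992/3929501 + 2103242/1241253 = 13628135825218/4877504904753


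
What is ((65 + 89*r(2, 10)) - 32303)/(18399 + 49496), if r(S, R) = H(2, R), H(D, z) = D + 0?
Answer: -6412/13579 ≈ -0.47220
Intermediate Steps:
H(D, z) = D
r(S, R) = 2
((65 + 89*r(2, 10)) - 32303)/(18399 + 49496) = ((65 + 89*2) - 32303)/(18399 + 49496) = ((65 + 178) - 32303)/67895 = (243 - 32303)*(1/67895) = -32060*1/67895 = -6412/13579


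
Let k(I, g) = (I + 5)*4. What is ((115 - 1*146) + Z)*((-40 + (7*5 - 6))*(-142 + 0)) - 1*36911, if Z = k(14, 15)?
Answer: 33379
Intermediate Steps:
k(I, g) = 20 + 4*I (k(I, g) = (5 + I)*4 = 20 + 4*I)
Z = 76 (Z = 20 + 4*14 = 20 + 56 = 76)
((115 - 1*146) + Z)*((-40 + (7*5 - 6))*(-142 + 0)) - 1*36911 = ((115 - 1*146) + 76)*((-40 + (7*5 - 6))*(-142 + 0)) - 1*36911 = ((115 - 146) + 76)*((-40 + (35 - 6))*(-142)) - 36911 = (-31 + 76)*((-40 + 29)*(-142)) - 36911 = 45*(-11*(-142)) - 36911 = 45*1562 - 36911 = 70290 - 36911 = 33379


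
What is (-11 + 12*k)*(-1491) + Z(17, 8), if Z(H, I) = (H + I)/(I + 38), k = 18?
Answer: -14060105/46 ≈ -3.0565e+5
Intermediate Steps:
Z(H, I) = (H + I)/(38 + I)
(-11 + 12*k)*(-1491) + Z(17, 8) = (-11 + 12*18)*(-1491) + (17 + 8)/(38 + 8) = (-11 + 216)*(-1491) + 25/46 = 205*(-1491) + (1/46)*25 = -305655 + 25/46 = -14060105/46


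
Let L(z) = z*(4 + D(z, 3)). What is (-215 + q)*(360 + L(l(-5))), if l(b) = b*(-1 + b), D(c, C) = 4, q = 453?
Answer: 142800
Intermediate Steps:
L(z) = 8*z (L(z) = z*(4 + 4) = z*8 = 8*z)
(-215 + q)*(360 + L(l(-5))) = (-215 + 453)*(360 + 8*(-5*(-1 - 5))) = 238*(360 + 8*(-5*(-6))) = 238*(360 + 8*30) = 238*(360 + 240) = 238*600 = 142800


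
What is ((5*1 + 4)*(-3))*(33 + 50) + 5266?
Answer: 3025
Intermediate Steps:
((5*1 + 4)*(-3))*(33 + 50) + 5266 = ((5 + 4)*(-3))*83 + 5266 = (9*(-3))*83 + 5266 = -27*83 + 5266 = -2241 + 5266 = 3025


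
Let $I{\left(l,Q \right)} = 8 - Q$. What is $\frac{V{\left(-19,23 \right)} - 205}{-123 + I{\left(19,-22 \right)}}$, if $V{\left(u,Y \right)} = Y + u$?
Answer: $\frac{67}{31} \approx 2.1613$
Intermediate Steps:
$\frac{V{\left(-19,23 \right)} - 205}{-123 + I{\left(19,-22 \right)}} = \frac{\left(23 - 19\right) - 205}{-123 + \left(8 - -22\right)} = \frac{4 - 205}{-123 + \left(8 + 22\right)} = - \frac{201}{-123 + 30} = - \frac{201}{-93} = \left(-201\right) \left(- \frac{1}{93}\right) = \frac{67}{31}$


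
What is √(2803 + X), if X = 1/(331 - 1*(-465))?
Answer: √444006611/398 ≈ 52.943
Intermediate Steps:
X = 1/796 (X = 1/(331 + 465) = 1/796 ≈ 0.0012563)
√(2803 + X) = √(2803 + 1/796) = √(2231189/796) = √444006611/398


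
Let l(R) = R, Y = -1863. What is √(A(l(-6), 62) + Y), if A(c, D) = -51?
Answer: I*√1914 ≈ 43.749*I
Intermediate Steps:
√(A(l(-6), 62) + Y) = √(-51 - 1863) = √(-1914) = I*√1914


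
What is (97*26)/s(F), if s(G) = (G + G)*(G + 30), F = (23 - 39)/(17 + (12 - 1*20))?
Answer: -102141/4064 ≈ -25.133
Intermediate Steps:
F = -16/9 (F = -16/(17 + (12 - 20)) = -16/(17 - 8) = -16/9 ≈ -1.7778)
s(G) = 2*G*(30 + G) (s(G) = (2*G)*(30 + G) = 2*G*(30 + G))
(97*26)/s(F) = (97*26)/((2*(-16/9)*(30 - 16/9))) = 2522/((2*(-16/9)*(254/9))) = 2522/(-8128/81) = 2522*(-81/8128) = -102141/4064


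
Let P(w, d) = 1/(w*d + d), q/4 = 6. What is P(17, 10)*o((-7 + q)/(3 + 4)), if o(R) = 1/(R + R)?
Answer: 7/6120 ≈ 0.0011438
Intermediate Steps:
q = 24 (q = 4*6 = 24)
P(w, d) = 1/(d + d*w) (P(w, d) = 1/(d*w + d) = 1/(d + d*w))
o(R) = 1/(2*R)
P(17, 10)*o((-7 + q)/(3 + 4)) = (1/(10*(1 + 17)))*(1/(2*(((-7 + 24)/(3 + 4))))) = ((⅒)/18)*(1/(2*((17/7)))) = ((⅒)*(1/18))*(1/(2*((17*(⅐))))) = (1/(2*(17/7)))/180 = ((½)*(7/17))/180 = (1/180)*(7/34) = 7/6120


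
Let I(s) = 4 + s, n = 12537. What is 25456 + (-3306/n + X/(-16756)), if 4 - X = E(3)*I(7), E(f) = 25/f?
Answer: 1782495636991/70023324 ≈ 25456.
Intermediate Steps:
X = -263/3 (X = 4 - 25/3*(4 + 7) = 4 - 25*(⅓)*11 = 4 - 25*11/3 = 4 - 1*275/3 = 4 - 275/3 = -263/3 ≈ -87.667)
25456 + (-3306/n + X/(-16756)) = 25456 + (-3306/12537 - 263/3/(-16756)) = 25456 + (-3306*1/12537 - 263/3*(-1/16756)) = 25456 + (-1102/4179 + 263/50268) = 25456 - 18098753/70023324 = 1782495636991/70023324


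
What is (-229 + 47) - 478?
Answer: -660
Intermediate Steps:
(-229 + 47) - 478 = -182 - 478 = -660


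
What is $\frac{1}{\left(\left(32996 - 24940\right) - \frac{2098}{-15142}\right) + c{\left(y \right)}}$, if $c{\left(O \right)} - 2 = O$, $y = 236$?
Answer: $\frac{7571}{62794923} \approx 0.00012057$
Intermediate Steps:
$c{\left(O \right)} = 2 + O$
$\frac{1}{\left(\left(32996 - 24940\right) - \frac{2098}{-15142}\right) + c{\left(y \right)}} = \frac{1}{\left(\left(32996 - 24940\right) - \frac{2098}{-15142}\right) + \left(2 + 236\right)} = \frac{1}{\left(8056 - - \frac{1049}{7571}\right) + 238} = \frac{1}{\left(8056 + \frac{1049}{7571}\right) + 238} = \frac{1}{\frac{60993025}{7571} + 238} = \frac{1}{\frac{62794923}{7571}} = \frac{7571}{62794923}$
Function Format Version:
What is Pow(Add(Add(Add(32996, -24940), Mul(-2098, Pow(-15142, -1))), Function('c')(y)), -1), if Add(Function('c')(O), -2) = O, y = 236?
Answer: Rational(7571, 62794923) ≈ 0.00012057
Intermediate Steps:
Function('c')(O) = Add(2, O)
Pow(Add(Add(Add(32996, -24940), Mul(-2098, Pow(-15142, -1))), Function('c')(y)), -1) = Pow(Add(Add(Add(32996, -24940), Mul(-2098, Pow(-15142, -1))), Add(2, 236)), -1) = Pow(Add(Add(8056, Mul(-2098, Rational(-1, 15142))), 238), -1) = Pow(Add(Add(8056, Rational(1049, 7571)), 238), -1) = Pow(Add(Rational(60993025, 7571), 238), -1) = Pow(Rational(62794923, 7571), -1) = Rational(7571, 62794923)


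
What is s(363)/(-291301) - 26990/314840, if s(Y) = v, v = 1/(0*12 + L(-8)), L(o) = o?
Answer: -1572434927/18342641368 ≈ -0.085726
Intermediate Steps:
v = -⅛ (v = 1/(0*12 - 8) = 1/(0 - 8) = 1/(-8) = -⅛ ≈ -0.12500)
s(Y) = -⅛
s(363)/(-291301) - 26990/314840 = -⅛/(-291301) - 26990/314840 = -⅛*(-1/291301) - 26990*1/314840 = 1/2330408 - 2699/31484 = -1572434927/18342641368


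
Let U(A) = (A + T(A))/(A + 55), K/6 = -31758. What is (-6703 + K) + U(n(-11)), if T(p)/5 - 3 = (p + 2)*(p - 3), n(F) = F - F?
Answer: -2169764/11 ≈ -1.9725e+5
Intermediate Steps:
n(F) = 0
T(p) = 15 + 5*(-3 + p)*(2 + p) (T(p) = 15 + 5*((p + 2)*(p - 3)) = 15 + 5*((2 + p)*(-3 + p)) = 15 + 5*((-3 + p)*(2 + p)) = 15 + 5*(-3 + p)*(2 + p))
K = -190548 (K = 6*(-31758) = -190548)
U(A) = (-15 - 4*A + 5*A**2)/(55 + A) (U(A) = (A + (-15 - 5*A + 5*A**2))/(A + 55) = (-15 - 4*A + 5*A**2)/(55 + A))
(-6703 + K) + U(n(-11)) = (-6703 - 190548) + (-15 - 4*0 + 5*0**2)/(55 + 0) = -197251 + (-15 + 0 + 5*0)/55 = -197251 + (-15 + 0 + 0)/55 = -197251 + (1/55)*(-15) = -197251 - 3/11 = -2169764/11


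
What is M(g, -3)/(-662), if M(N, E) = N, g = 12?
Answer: -6/331 ≈ -0.018127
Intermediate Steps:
M(g, -3)/(-662) = 12/(-662) = 12*(-1/662) = -6/331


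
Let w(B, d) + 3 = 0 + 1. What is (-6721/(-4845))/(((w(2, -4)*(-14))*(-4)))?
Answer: -6721/542640 ≈ -0.012386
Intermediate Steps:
w(B, d) = -2 (w(B, d) = -3 + (0 + 1) = -3 + 1 = -2)
(-6721/(-4845))/(((w(2, -4)*(-14))*(-4))) = (-6721/(-4845))/((-2*(-14)*(-4))) = (-6721*(-1/4845))/((28*(-4))) = (6721/4845)/(-112) = (6721/4845)*(-1/112) = -6721/542640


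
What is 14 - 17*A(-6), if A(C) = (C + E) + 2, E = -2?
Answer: 116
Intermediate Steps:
A(C) = C (A(C) = (C - 2) + 2 = (-2 + C) + 2 = C)
14 - 17*A(-6) = 14 - 17*(-6) = 14 + 102 = 116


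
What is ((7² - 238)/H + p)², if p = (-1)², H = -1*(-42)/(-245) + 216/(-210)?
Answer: 100489/4 ≈ 25122.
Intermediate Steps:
H = -6/5 (H = 42*(-1/245) + 216*(-1/210) = -6/35 - 36/35 = -6/5 ≈ -1.2000)
p = 1
((7² - 238)/H + p)² = ((7² - 238)/(-6/5) + 1)² = ((49 - 238)*(-⅚) + 1)² = (-189*(-⅚) + 1)² = (315/2 + 1)² = (317/2)² = 100489/4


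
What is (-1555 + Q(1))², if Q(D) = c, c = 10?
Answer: 2387025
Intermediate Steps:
Q(D) = 10
(-1555 + Q(1))² = (-1555 + 10)² = (-1545)² = 2387025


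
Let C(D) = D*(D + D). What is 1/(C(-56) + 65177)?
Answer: 1/71449 ≈ 1.3996e-5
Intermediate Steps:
C(D) = 2*D² (C(D) = D*(2*D) = 2*D²)
1/(C(-56) + 65177) = 1/(2*(-56)² + 65177) = 1/(2*3136 + 65177) = 1/(6272 + 65177) = 1/71449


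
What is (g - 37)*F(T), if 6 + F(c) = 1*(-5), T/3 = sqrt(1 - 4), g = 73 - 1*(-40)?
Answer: -836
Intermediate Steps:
g = 113 (g = 73 + 40 = 113)
T = 3*I*sqrt(3) (T = 3*sqrt(1 - 4) = 3*sqrt(-3) = 3*(I*sqrt(3)) = 3*I*sqrt(3) ≈ 5.1962*I)
F(c) = -11 (F(c) = -6 + 1*(-5) = -6 - 5 = -11)
(g - 37)*F(T) = (113 - 37)*(-11) = 76*(-11) = -836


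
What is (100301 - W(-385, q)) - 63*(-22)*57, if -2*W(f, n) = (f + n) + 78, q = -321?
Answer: 178989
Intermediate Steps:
W(f, n) = -39 - f/2 - n/2 (W(f, n) = -((f + n) + 78)/2 = -(78 + f + n)/2 = -39 - f/2 - n/2)
(100301 - W(-385, q)) - 63*(-22)*57 = (100301 - (-39 - 1/2*(-385) - 1/2*(-321))) - 63*(-22)*57 = (100301 - (-39 + 385/2 + 321/2)) - (-1386)*57 = (100301 - 1*314) - 1*(-79002) = (100301 - 314) + 79002 = 99987 + 79002 = 178989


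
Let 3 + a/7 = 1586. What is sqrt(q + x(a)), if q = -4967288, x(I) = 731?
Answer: I*sqrt(4966557) ≈ 2228.6*I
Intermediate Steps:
a = 11081 (a = -21 + 7*1586 = -21 + 11102 = 11081)
sqrt(q + x(a)) = sqrt(-4967288 + 731) = sqrt(-4966557) = I*sqrt(4966557)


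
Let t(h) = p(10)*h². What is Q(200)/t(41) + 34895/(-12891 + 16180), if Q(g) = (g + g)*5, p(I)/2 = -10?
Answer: 58329595/5528809 ≈ 10.550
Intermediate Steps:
p(I) = -20 (p(I) = 2*(-10) = -20)
Q(g) = 10*g (Q(g) = (2*g)*5 = 10*g)
t(h) = -20*h²
Q(200)/t(41) + 34895/(-12891 + 16180) = (10*200)/((-20*41²)) + 34895/(-12891 + 16180) = 2000/((-20*1681)) + 34895/3289 = 2000/(-33620) + 34895*(1/3289) = 2000*(-1/33620) + 34895/3289 = -100/1681 + 34895/3289 = 58329595/5528809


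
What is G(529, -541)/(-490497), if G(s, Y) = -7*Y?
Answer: -541/70071 ≈ -0.0077207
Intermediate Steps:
G(529, -541)/(-490497) = -7*(-541)/(-490497) = 3787*(-1/490497) = -541/70071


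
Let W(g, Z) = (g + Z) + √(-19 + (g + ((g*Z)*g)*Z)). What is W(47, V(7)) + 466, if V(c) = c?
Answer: 520 + √108269 ≈ 849.04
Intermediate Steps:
W(g, Z) = Z + g + √(-19 + g + Z²*g²) (W(g, Z) = (Z + g) + √(-19 + (g + ((Z*g)*g)*Z)) = (Z + g) + √(-19 + (g + (Z*g²)*Z)) = (Z + g) + √(-19 + (g + Z²*g²)) = (Z + g) + √(-19 + g + Z²*g²) = Z + g + √(-19 + g + Z²*g²))
W(47, V(7)) + 466 = (7 + 47 + √(-19 + 47 + 7²*47²)) + 466 = (7 + 47 + √(-19 + 47 + 49*2209)) + 466 = (7 + 47 + √(-19 + 47 + 108241)) + 466 = (7 + 47 + √108269) + 466 = (54 + √108269) + 466 = 520 + √108269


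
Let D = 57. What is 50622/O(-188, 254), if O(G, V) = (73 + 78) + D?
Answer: 1947/8 ≈ 243.38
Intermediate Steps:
O(G, V) = 208 (O(G, V) = (73 + 78) + 57 = 151 + 57 = 208)
50622/O(-188, 254) = 50622/208 = 50622*(1/208) = 1947/8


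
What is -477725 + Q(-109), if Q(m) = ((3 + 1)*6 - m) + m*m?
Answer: -465711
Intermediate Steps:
Q(m) = 24 + m² - m (Q(m) = (4*6 - m) + m² = (24 - m) + m² = 24 + m² - m)
-477725 + Q(-109) = -477725 + (24 + (-109)² - 1*(-109)) = -477725 + (24 + 11881 + 109) = -477725 + 12014 = -465711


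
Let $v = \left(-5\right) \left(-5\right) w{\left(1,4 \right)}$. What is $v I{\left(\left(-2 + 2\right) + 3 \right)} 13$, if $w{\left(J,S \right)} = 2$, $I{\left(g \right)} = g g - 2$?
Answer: $4550$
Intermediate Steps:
$I{\left(g \right)} = -2 + g^{2}$ ($I{\left(g \right)} = g^{2} - 2 = -2 + g^{2}$)
$v = 50$ ($v = \left(-5\right) \left(-5\right) 2 = 25 \cdot 2 = 50$)
$v I{\left(\left(-2 + 2\right) + 3 \right)} 13 = 50 \left(-2 + \left(\left(-2 + 2\right) + 3\right)^{2}\right) 13 = 50 \left(-2 + \left(0 + 3\right)^{2}\right) 13 = 50 \left(-2 + 3^{2}\right) 13 = 50 \left(-2 + 9\right) 13 = 50 \cdot 7 \cdot 13 = 350 \cdot 13 = 4550$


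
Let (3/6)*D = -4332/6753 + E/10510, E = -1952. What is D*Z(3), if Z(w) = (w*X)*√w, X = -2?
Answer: 117422352*√3/11829005 ≈ 17.193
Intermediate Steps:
D = -19570392/11829005 (D = 2*(-4332/6753 - 1952/10510) = 2*(-4332*1/6753 - 1952*1/10510) = 2*(-1444/2251 - 976/5255) = 2*(-9785196/11829005) = -19570392/11829005 ≈ -1.6544)
Z(w) = -2*w^(3/2) (Z(w) = (w*(-2))*√w = (-2*w)*√w = -2*w^(3/2))
D*Z(3) = -(-39140784)*3^(3/2)/11829005 = -(-39140784)*3*√3/11829005 = -(-117422352)*√3/11829005 = 117422352*√3/11829005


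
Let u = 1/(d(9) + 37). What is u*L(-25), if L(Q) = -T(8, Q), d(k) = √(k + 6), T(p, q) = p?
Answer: -148/677 + 4*√15/677 ≈ -0.19573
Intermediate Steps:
d(k) = √(6 + k)
u = 1/(37 + √15) (u = 1/(√(6 + 9) + 37) = 1/(√15 + 37) = 1/(37 + √15) ≈ 0.024466)
L(Q) = -8 (L(Q) = -1*8 = -8)
u*L(-25) = (37/1354 - √15/1354)*(-8) = -148/677 + 4*√15/677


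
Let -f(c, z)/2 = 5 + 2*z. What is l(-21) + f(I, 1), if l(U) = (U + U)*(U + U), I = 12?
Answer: 1750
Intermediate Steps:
f(c, z) = -10 - 4*z (f(c, z) = -2*(5 + 2*z) = -10 - 4*z)
l(U) = 4*U**2 (l(U) = (2*U)*(2*U) = 4*U**2)
l(-21) + f(I, 1) = 4*(-21)**2 + (-10 - 4*1) = 4*441 + (-10 - 4) = 1764 - 14 = 1750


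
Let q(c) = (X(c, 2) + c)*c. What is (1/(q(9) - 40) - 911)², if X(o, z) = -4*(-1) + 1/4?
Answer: 83395621089/100489 ≈ 8.2990e+5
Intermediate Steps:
X(o, z) = 17/4 (X(o, z) = 4 + ¼ = 17/4)
q(c) = c*(17/4 + c) (q(c) = (17/4 + c)*c = c*(17/4 + c))
(1/(q(9) - 40) - 911)² = (1/((¼)*9*(17 + 4*9) - 40) - 911)² = (1/((¼)*9*(17 + 36) - 40) - 911)² = (1/((¼)*9*53 - 40) - 911)² = (1/(477/4 - 40) - 911)² = (1/(317/4) - 911)² = (4/317 - 911)² = (-288783/317)² = 83395621089/100489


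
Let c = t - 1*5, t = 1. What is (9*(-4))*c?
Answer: 144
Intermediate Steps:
c = -4 (c = 1 - 1*5 = 1 - 5 = -4)
(9*(-4))*c = (9*(-4))*(-4) = -36*(-4) = 144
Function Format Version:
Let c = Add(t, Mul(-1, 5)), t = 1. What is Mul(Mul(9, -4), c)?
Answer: 144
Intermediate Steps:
c = -4 (c = Add(1, Mul(-1, 5)) = Add(1, -5) = -4)
Mul(Mul(9, -4), c) = Mul(Mul(9, -4), -4) = Mul(-36, -4) = 144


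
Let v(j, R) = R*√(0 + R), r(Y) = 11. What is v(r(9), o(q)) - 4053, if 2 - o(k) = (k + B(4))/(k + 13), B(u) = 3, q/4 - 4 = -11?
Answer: -4053 + √3/9 ≈ -4052.8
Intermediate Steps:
q = -28 (q = 16 + 4*(-11) = 16 - 44 = -28)
o(k) = 2 - (3 + k)/(13 + k) (o(k) = 2 - (k + 3)/(k + 13) = 2 - (3 + k)/(13 + k))
v(j, R) = R^(3/2) (v(j, R) = R*√R = R^(3/2))
v(r(9), o(q)) - 4053 = ((23 - 28)/(13 - 28))^(3/2) - 4053 = (-5/(-15))^(3/2) - 4053 = (-1/15*(-5))^(3/2) - 4053 = (⅓)^(3/2) - 4053 = √3/9 - 4053 = -4053 + √3/9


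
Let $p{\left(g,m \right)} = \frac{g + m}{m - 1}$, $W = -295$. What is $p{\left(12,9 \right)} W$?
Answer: $- \frac{6195}{8} \approx -774.38$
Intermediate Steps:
$p{\left(g,m \right)} = \frac{g + m}{-1 + m}$
$p{\left(12,9 \right)} W = \frac{12 + 9}{-1 + 9} \left(-295\right) = \frac{1}{8} \cdot 21 \left(-295\right) = \frac{21}{8} \left(-295\right) = - \frac{6195}{8}$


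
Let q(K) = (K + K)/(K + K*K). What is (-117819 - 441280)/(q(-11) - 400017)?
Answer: 2795495/2000086 ≈ 1.3977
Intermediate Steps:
q(K) = 2*K/(K + K²) (q(K) = (2*K)/(K + K²) = 2*K/(K + K²))
(-117819 - 441280)/(q(-11) - 400017) = (-117819 - 441280)/(2/(1 - 11) - 400017) = -559099/(2/(-10) - 400017) = -559099/(2*(-⅒) - 400017) = -559099/(-⅕ - 400017) = -559099/(-2000086/5) = -559099*(-5/2000086) = 2795495/2000086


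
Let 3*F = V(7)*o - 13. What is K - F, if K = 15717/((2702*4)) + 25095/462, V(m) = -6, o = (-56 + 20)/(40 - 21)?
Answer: 381633547/6776616 ≈ 56.316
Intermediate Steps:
o = -36/19 ≈ -1.8947
K = 6630667/118888 (K = 15717/10808 + 25095*(1/462) = 15717*(1/10808) + 1195/22 = 15717/10808 + 1195/22 = 6630667/118888 ≈ 55.772)
F = -31/57 (F = (-6*(-36/19) - 13)/3 = (216/19 - 13)/3 = (1/3)*(-31/19) = -31/57 ≈ -0.54386)
K - F = 6630667/118888 - 1*(-31/57) = 6630667/118888 + 31/57 = 381633547/6776616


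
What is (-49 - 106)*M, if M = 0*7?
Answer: 0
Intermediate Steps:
M = 0
(-49 - 106)*M = (-49 - 106)*0 = -155*0 = 0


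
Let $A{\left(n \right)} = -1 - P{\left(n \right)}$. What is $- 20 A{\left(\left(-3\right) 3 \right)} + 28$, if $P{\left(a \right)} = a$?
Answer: $-132$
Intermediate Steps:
$A{\left(n \right)} = -1 - n$
$- 20 A{\left(\left(-3\right) 3 \right)} + 28 = - 20 \left(-1 - \left(-3\right) 3\right) + 28 = - 20 \left(-1 - -9\right) + 28 = - 20 \left(-1 + 9\right) + 28 = \left(-20\right) 8 + 28 = -160 + 28 = -132$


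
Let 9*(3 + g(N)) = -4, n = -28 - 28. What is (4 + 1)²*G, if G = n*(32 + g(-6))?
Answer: -359800/9 ≈ -39978.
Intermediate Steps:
n = -56
g(N) = -31/9 (g(N) = -3 + (⅑)*(-4) = -3 - 4/9 = -31/9)
G = -14392/9 (G = -56*(32 - 31/9) = -56*257/9 = -14392/9 ≈ -1599.1)
(4 + 1)²*G = (4 + 1)²*(-14392/9) = 5²*(-14392/9) = 25*(-14392/9) = -359800/9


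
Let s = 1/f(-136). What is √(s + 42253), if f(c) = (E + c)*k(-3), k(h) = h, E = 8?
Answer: √97350918/48 ≈ 205.56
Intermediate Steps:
f(c) = -24 - 3*c (f(c) = (8 + c)*(-3) = -24 - 3*c)
s = 1/384 (s = 1/(-24 - 3*(-136)) = 1/(-24 + 408) = 1/384 ≈ 0.0026042)
√(s + 42253) = √(1/384 + 42253) = √(16225153/384) = √97350918/48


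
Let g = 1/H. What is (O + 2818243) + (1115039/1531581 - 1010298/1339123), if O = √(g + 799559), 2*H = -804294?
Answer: 97968590689971952/34762293957 + 2*√3591845783121119/134049 ≈ 2.8191e+6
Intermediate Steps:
H = -402147 (H = (½)*(-804294) = -402147)
g = -1/402147 (g = 1/(-402147) = -1/402147 ≈ -2.4867e-6)
O = 2*√3591845783121119/134049 (O = √(-1/402147 + 799559) = √(321540253172/402147) = 2*√3591845783121119/134049 ≈ 894.18)
(O + 2818243) + (1115039/1531581 - 1010298/1339123) = (2*√3591845783121119/134049 + 2818243) + (1115039/1531581 - 1010298/1339123) = (2818243 + 2*√3591845783121119/134049) + (1115039*(1/1531581) - 1010298*1/1339123) = (2818243 + 2*√3591845783121119/134049) + (1115039/1531581 - 1010298/1339123) = (2818243 + 2*√3591845783121119/134049) - 918285599/34762293957 = 97968590689971952/34762293957 + 2*√3591845783121119/134049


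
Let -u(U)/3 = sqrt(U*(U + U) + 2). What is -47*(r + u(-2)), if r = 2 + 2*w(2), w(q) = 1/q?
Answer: -141 + 141*sqrt(10) ≈ 304.88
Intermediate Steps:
w(q) = 1/q
r = 3 (r = 2 + 2/2 = 2 + 2*(1/2) = 2 + 1 = 3)
u(U) = -3*sqrt(2 + 2*U**2) (u(U) = -3*sqrt(U*(U + U) + 2) = -3*sqrt(U*(2*U) + 2) = -3*sqrt(2*U**2 + 2) = -3*sqrt(2 + 2*U**2))
-47*(r + u(-2)) = -47*(3 - 3*sqrt(2 + 2*(-2)**2)) = -47*(3 - 3*sqrt(2 + 2*4)) = -47*(3 - 3*sqrt(2 + 8)) = -47*(3 - 3*sqrt(10)) = -141 + 141*sqrt(10)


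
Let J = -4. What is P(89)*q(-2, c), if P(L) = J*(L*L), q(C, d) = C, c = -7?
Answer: 63368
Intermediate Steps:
P(L) = -4*L² (P(L) = -4*L*L = -4*L²)
P(89)*q(-2, c) = -4*89²*(-2) = -4*7921*(-2) = -31684*(-2) = 63368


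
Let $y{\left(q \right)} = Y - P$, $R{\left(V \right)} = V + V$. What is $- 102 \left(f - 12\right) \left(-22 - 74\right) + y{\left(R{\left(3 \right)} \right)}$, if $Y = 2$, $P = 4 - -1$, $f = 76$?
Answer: $626685$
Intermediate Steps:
$P = 5$ ($P = 4 + 1 = 5$)
$R{\left(V \right)} = 2 V$
$y{\left(q \right)} = -3$ ($y{\left(q \right)} = 2 - 5 = -3$)
$- 102 \left(f - 12\right) \left(-22 - 74\right) + y{\left(R{\left(3 \right)} \right)} = - 102 \left(76 - 12\right) \left(-22 - 74\right) - 3 = - 102 \cdot 64 \left(-96\right) - 3 = \left(-102\right) \left(-6144\right) - 3 = 626688 - 3 = 626685$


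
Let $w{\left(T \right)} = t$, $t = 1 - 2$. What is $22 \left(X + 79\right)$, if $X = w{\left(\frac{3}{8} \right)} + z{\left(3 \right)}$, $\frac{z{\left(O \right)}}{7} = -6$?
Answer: $792$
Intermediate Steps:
$z{\left(O \right)} = -42$ ($z{\left(O \right)} = 7 \left(-6\right) = -42$)
$t = -1$ ($t = 1 - 2 = -1$)
$w{\left(T \right)} = -1$
$X = -43$ ($X = -1 - 42 = -43$)
$22 \left(X + 79\right) = 22 \left(-43 + 79\right) = 22 \cdot 36 = 792$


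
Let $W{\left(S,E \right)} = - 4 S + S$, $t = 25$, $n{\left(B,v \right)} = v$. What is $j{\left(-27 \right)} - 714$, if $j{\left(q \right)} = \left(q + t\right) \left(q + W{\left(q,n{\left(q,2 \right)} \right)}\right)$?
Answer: $-822$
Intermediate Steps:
$W{\left(S,E \right)} = - 3 S$
$j{\left(q \right)} = - 2 q \left(25 + q\right)$ ($j{\left(q \right)} = \left(q + 25\right) \left(q - 3 q\right) = \left(25 + q\right) \left(- 2 q\right) = - 2 q \left(25 + q\right)$)
$j{\left(-27 \right)} - 714 = 2 \left(-27\right) \left(-25 - -27\right) - 714 = 2 \left(-27\right) \left(-25 + 27\right) - 714 = 2 \left(-27\right) 2 - 714 = -108 - 714 = -822$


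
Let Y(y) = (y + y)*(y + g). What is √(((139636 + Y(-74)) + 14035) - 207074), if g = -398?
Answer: √16453 ≈ 128.27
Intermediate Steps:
Y(y) = 2*y*(-398 + y) (Y(y) = (y + y)*(y - 398) = (2*y)*(-398 + y) = 2*y*(-398 + y))
√(((139636 + Y(-74)) + 14035) - 207074) = √(((139636 + 2*(-74)*(-398 - 74)) + 14035) - 207074) = √(((139636 + 2*(-74)*(-472)) + 14035) - 207074) = √(((139636 + 69856) + 14035) - 207074) = √((209492 + 14035) - 207074) = √(223527 - 207074) = √16453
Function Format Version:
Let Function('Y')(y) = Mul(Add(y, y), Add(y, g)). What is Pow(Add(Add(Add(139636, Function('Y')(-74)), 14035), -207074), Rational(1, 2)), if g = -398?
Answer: Pow(16453, Rational(1, 2)) ≈ 128.27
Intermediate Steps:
Function('Y')(y) = Mul(2, y, Add(-398, y)) (Function('Y')(y) = Mul(Add(y, y), Add(y, -398)) = Mul(Mul(2, y), Add(-398, y)) = Mul(2, y, Add(-398, y)))
Pow(Add(Add(Add(139636, Function('Y')(-74)), 14035), -207074), Rational(1, 2)) = Pow(Add(Add(Add(139636, Mul(2, -74, Add(-398, -74))), 14035), -207074), Rational(1, 2)) = Pow(Add(Add(Add(139636, Mul(2, -74, -472)), 14035), -207074), Rational(1, 2)) = Pow(Add(Add(Add(139636, 69856), 14035), -207074), Rational(1, 2)) = Pow(Add(Add(209492, 14035), -207074), Rational(1, 2)) = Pow(Add(223527, -207074), Rational(1, 2)) = Pow(16453, Rational(1, 2))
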